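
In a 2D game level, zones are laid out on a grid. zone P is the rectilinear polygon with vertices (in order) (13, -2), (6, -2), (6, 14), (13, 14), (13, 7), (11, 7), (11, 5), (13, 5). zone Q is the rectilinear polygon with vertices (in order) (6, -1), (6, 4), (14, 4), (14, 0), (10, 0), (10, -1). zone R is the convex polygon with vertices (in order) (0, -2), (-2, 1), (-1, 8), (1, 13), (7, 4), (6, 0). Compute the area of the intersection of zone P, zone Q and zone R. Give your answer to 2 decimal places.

2.00

The intersection is the polygon with vertices (7,4), (6,0), (6,4).
By the shoelace formula its area is 2.00.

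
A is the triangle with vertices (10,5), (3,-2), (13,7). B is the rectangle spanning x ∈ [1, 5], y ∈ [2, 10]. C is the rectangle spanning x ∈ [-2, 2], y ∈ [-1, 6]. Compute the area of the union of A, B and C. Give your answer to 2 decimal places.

By inclusion–exclusion:
Individual areas: |A| = 3.5, |B| = 32, |C| = 28.
|A∩B| = 0.
|A∩C| = 0.
|B∩C|: x∈[1,2], y∈[2,6] → 1·4 = 4.
|A∩B∩C| = 0.
|A ∪ B ∪ C| = 63.5 − 4 + 0 = 59.50.

59.50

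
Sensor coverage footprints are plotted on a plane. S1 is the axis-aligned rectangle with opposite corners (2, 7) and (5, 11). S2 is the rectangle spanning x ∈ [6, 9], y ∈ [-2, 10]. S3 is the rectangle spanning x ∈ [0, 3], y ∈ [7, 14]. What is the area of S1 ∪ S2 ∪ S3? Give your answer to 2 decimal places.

65.00

By inclusion–exclusion:
Individual areas: |S1| = 12, |S2| = 36, |S3| = 21.
|S1∩S2| = 0 (no overlap).
|S1∩S3|: x∈[2,3], y∈[7,11] → 1·4 = 4.
|S2∩S3| = 0 (no overlap).
|S1∩S2∩S3| = 0.
|S1 ∪ S2 ∪ S3| = 69 − 4 + 0 = 65.00.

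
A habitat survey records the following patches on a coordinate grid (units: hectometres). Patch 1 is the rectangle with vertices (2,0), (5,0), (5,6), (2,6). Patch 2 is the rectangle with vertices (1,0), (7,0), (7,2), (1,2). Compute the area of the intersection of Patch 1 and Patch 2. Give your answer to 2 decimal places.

6.00

|Patch 1∩Patch 2|: x∈[2,5], y∈[0,2] → 3·2 = 6.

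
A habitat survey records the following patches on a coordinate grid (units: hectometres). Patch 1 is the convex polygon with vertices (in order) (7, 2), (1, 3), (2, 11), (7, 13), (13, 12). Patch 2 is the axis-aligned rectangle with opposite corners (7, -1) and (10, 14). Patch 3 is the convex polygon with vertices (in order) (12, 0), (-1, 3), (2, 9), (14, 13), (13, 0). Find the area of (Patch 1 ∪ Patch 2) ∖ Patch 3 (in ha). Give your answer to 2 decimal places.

25.78

|Patch 1 ∪ Patch 2| = 105.25.
|(Patch 1 ∪ Patch 2) ∩ Patch 3| = 79.4658.
|(Patch 1 ∪ Patch 2) ∖ Patch 3| = 105.25 − 79.4658 = 25.78.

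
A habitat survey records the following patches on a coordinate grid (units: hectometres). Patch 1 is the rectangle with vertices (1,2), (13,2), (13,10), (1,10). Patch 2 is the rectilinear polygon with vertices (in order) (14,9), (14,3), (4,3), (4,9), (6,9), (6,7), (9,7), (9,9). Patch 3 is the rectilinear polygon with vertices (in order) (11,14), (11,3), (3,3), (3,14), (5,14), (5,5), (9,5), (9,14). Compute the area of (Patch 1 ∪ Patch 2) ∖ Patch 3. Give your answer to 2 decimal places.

66.00

|Patch 1 ∪ Patch 2| = 102.
|(Patch 1 ∪ Patch 2) ∩ Patch 3| = 36.
|(Patch 1 ∪ Patch 2) ∖ Patch 3| = 102 − 36 = 66.00.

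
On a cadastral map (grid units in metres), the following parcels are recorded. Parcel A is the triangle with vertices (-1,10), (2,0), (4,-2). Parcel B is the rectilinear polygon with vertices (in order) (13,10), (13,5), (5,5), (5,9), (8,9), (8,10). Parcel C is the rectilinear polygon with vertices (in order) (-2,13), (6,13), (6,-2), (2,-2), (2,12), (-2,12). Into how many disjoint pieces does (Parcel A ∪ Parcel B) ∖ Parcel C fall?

2

(Parcel A ∪ Parcel B) ∖ Parcel C splits into 2 disjoint pieces (area 4.2, area 33).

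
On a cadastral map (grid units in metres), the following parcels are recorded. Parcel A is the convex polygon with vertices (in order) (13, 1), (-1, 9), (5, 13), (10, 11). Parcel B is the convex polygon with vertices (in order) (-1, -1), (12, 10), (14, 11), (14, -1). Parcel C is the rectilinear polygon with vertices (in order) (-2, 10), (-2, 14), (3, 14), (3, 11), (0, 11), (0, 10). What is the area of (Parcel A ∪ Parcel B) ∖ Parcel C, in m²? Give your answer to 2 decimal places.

|Parcel A ∪ Parcel B| = 145.9035.
|(Parcel A ∪ Parcel B) ∩ Parcel C| = 0.3333.
|(Parcel A ∪ Parcel B) ∖ Parcel C| = 145.9035 − 0.3333 = 145.57.

145.57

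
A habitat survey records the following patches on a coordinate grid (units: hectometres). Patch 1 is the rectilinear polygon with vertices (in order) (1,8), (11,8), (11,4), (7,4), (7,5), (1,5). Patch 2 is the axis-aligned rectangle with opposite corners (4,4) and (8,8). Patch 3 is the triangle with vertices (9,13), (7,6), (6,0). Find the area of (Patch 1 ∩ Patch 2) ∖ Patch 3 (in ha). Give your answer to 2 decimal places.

11.94

|Patch 1 ∩ Patch 2| = 13.
|(Patch 1 ∩ Patch 2) ∩ Patch 3| = 1.0632.
|(Patch 1 ∩ Patch 2) ∖ Patch 3| = 13 − 1.0632 = 11.94.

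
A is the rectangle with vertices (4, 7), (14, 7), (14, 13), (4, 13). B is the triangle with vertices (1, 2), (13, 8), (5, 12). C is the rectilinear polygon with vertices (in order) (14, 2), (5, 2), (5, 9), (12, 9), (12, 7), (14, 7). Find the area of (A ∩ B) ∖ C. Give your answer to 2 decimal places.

13.25

|A ∩ B| = 26.75.
|(A ∩ B) ∩ C| = 13.5.
|(A ∩ B) ∖ C| = 26.75 − 13.5 = 13.25.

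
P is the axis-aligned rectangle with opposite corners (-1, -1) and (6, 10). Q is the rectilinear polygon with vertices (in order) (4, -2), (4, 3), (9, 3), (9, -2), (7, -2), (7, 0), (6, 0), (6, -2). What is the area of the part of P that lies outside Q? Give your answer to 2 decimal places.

|P| = 77, |P∩Q| = 8.
|P ∖ Q| = |P| − |P∩Q| = 77 − 8 = 69.00.

69.00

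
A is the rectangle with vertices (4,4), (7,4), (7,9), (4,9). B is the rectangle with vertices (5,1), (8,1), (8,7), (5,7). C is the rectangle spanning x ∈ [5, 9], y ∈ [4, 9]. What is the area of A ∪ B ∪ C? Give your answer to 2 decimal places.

34.00

By inclusion–exclusion:
Individual areas: |A| = 15, |B| = 18, |C| = 20.
|A∩B|: x∈[5,7], y∈[4,7] → 2·3 = 6.
|A∩C|: x∈[5,7], y∈[4,9] → 2·5 = 10.
|B∩C|: x∈[5,8], y∈[4,7] → 3·3 = 9.
|A∩B∩C| = 6.
|A ∪ B ∪ C| = 53 − 25 + 6 = 34.00.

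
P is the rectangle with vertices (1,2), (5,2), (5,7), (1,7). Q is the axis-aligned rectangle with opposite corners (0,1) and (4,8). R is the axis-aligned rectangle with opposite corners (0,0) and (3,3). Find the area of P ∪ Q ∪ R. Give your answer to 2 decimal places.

36.00

By inclusion–exclusion:
Individual areas: |P| = 20, |Q| = 28, |R| = 9.
|P∩Q|: x∈[1,4], y∈[2,7] → 3·5 = 15.
|P∩R|: x∈[1,3], y∈[2,3] → 2·1 = 2.
|Q∩R|: x∈[0,3], y∈[1,3] → 3·2 = 6.
|P∩Q∩R| = 2.
|P ∪ Q ∪ R| = 57 − 23 + 2 = 36.00.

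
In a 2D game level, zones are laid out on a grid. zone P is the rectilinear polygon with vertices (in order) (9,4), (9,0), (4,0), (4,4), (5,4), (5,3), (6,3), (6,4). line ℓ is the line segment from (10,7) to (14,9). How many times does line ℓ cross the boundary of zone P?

0

The segment lies entirely outside zone P and never meets its boundary.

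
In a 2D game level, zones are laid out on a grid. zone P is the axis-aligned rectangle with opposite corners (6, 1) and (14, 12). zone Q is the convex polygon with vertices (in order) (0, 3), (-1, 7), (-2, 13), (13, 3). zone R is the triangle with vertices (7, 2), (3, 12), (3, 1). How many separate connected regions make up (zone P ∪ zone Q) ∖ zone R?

(zone P ∪ zone Q) ∖ zone R splits into 2 disjoint pieces (area 89.3598, area 32.6667).

2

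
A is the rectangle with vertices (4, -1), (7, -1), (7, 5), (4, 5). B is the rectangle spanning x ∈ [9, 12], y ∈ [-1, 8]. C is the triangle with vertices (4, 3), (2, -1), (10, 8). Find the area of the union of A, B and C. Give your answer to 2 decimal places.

By inclusion–exclusion:
Individual areas: |A| = 18, |B| = 27, |C| = 7.
|A∩B| = 0 (no overlap).
|A∩C| = 3.7875.
|B∩C| = 0.1458.
|A∩B∩C| = 0.
|A ∪ B ∪ C| = 52 − 3.9333 + 0 = 48.07.

48.07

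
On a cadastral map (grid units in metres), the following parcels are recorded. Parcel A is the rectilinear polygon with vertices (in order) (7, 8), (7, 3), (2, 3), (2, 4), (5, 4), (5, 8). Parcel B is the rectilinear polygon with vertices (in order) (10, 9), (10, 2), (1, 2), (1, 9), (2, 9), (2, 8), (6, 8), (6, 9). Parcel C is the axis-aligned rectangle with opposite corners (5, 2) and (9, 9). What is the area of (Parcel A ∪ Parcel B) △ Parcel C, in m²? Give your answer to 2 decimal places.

|Parcel A ∪ Parcel B| = 59.
|(Parcel A ∪ Parcel B) ∩ Parcel C| = 27.
|(Parcel A ∪ Parcel B) △ Parcel C| = 59 + 28 − 54 = 33.00.

33.00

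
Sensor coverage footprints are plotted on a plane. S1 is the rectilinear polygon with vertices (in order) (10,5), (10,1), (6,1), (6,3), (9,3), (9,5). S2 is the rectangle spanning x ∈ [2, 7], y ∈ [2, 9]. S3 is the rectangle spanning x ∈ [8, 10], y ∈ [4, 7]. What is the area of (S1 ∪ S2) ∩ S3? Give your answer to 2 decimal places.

The region (S1 ∪ S2) ∩ S3 is the polygon with vertices (9,5), (10,5), (10,4), (9,4).
By the shoelace formula its area is 1.00.

1.00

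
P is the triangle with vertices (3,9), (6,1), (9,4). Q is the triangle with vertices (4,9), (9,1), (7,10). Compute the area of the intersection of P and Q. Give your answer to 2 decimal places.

3.73

The intersection is the polygon with vertices (7.846,2.846), (5.087,7.261), (8.182,4.682), (8.454,3.454).
By the shoelace formula its area is 3.73.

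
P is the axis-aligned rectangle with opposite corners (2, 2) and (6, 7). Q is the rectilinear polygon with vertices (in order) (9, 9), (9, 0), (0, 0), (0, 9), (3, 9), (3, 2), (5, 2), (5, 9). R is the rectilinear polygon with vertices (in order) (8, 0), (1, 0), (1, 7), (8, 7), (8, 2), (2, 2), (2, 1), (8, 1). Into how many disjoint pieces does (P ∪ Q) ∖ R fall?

2

(P ∪ Q) ∖ R splits into 2 disjoint pieces (area 21, area 13).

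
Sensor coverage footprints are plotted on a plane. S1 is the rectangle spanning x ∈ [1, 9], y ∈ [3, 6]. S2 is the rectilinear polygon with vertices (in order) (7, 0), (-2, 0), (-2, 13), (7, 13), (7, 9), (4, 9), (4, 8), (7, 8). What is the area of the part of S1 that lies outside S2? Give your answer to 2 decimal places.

|S1| = 24, |S1∩S2| = 18.
|S1 ∖ S2| = |S1| − |S1∩S2| = 24 − 18 = 6.00.

6.00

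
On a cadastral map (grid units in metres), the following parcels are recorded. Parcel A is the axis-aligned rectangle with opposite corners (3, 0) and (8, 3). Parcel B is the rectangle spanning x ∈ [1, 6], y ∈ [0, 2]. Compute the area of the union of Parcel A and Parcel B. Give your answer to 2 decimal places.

19.00

By inclusion–exclusion:
Individual areas: |Parcel A| = 15, |Parcel B| = 10.
|Parcel A∩Parcel B|: x∈[3,6], y∈[0,2] → 3·2 = 6.
|Parcel A ∪ Parcel B| = 25 − 6 = 19.00.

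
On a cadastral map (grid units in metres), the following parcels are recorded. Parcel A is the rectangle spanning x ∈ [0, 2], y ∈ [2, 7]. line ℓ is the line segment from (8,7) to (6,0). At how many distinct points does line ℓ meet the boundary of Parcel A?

0

The segment lies entirely outside Parcel A and never meets its boundary.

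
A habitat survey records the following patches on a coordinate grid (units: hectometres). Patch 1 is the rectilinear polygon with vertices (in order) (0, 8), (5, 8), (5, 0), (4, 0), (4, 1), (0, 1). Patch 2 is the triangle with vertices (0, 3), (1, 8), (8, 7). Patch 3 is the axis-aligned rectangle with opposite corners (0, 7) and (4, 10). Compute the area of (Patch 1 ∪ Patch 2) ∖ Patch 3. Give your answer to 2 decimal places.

|Patch 1 ∪ Patch 2| = 38.8929.
|(Patch 1 ∪ Patch 2) ∩ Patch 3| = 4.
|(Patch 1 ∪ Patch 2) ∖ Patch 3| = 38.8929 − 4 = 34.89.

34.89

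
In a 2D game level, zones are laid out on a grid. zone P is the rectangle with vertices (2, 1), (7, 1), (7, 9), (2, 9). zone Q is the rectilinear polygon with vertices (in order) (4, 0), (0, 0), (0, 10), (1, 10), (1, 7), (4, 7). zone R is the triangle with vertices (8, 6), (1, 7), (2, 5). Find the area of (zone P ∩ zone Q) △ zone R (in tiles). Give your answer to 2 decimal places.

|zone P ∩ zone Q| = 12.
|(zone P ∩ zone Q) ∩ zone R| = 3.0952.
|(zone P ∩ zone Q) △ zone R| = 12 + 6.5 − 6.1905 = 12.31.

12.31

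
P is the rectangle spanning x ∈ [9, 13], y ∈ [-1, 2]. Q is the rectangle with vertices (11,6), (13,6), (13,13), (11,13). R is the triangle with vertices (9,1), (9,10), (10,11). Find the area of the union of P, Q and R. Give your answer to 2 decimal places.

30.45

By inclusion–exclusion:
Individual areas: |P| = 12, |Q| = 14, |R| = 4.5.
|P∩Q| = 0 (no overlap).
|P∩R| = 0.05.
|Q∩R| = 0.
|P∩Q∩R| = 0.
|P ∪ Q ∪ R| = 30.5 − 0.05 + 0 = 30.45.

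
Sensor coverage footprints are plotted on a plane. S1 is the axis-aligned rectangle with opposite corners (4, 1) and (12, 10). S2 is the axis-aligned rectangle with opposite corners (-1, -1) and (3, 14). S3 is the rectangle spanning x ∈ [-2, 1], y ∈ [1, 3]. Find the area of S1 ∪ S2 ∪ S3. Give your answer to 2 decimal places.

134.00

By inclusion–exclusion:
Individual areas: |S1| = 72, |S2| = 60, |S3| = 6.
|S1∩S2| = 0 (no overlap).
|S1∩S3| = 0 (no overlap).
|S2∩S3|: x∈[-1,1], y∈[1,3] → 2·2 = 4.
|S1∩S2∩S3| = 0.
|S1 ∪ S2 ∪ S3| = 138 − 4 + 0 = 134.00.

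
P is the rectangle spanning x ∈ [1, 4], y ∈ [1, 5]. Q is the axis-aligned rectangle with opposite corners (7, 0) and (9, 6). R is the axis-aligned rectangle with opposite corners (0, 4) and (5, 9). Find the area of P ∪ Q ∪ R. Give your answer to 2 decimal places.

46.00

By inclusion–exclusion:
Individual areas: |P| = 12, |Q| = 12, |R| = 25.
|P∩Q| = 0 (no overlap).
|P∩R|: x∈[1,4], y∈[4,5] → 3·1 = 3.
|Q∩R| = 0 (no overlap).
|P∩Q∩R| = 0.
|P ∪ Q ∪ R| = 49 − 3 + 0 = 46.00.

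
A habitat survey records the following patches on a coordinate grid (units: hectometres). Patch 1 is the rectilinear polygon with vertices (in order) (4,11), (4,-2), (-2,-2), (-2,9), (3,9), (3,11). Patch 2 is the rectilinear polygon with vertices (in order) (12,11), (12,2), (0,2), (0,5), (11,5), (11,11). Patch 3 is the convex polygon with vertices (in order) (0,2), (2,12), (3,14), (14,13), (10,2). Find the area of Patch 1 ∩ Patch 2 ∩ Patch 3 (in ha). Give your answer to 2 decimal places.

The intersection is the polygon with vertices (0,2), (0.6,5), (4,5), (4,2).
By the shoelace formula its area is 11.10.

11.10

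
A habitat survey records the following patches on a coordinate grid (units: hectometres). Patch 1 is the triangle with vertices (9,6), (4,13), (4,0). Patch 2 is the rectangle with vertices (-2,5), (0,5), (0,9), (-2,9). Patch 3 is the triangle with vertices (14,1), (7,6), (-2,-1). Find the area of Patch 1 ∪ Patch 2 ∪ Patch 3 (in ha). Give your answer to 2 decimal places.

76.90

By inclusion–exclusion:
Individual areas: |Patch 1| = 32.5, |Patch 2| = 8, |Patch 3| = 47.
|Patch 1∩Patch 2| = 0.
|Patch 1∩Patch 3| = 10.6045.
|Patch 2∩Patch 3| = 0.
|Patch 1∩Patch 2∩Patch 3| = 0.
|Patch 1 ∪ Patch 2 ∪ Patch 3| = 87.5 − 10.6045 + 0 = 76.90.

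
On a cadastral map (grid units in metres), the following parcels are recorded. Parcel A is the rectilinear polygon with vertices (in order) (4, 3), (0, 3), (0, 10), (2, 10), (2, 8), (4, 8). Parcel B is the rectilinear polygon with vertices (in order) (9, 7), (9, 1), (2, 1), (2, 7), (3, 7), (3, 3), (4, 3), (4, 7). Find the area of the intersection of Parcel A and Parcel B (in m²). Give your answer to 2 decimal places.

4.00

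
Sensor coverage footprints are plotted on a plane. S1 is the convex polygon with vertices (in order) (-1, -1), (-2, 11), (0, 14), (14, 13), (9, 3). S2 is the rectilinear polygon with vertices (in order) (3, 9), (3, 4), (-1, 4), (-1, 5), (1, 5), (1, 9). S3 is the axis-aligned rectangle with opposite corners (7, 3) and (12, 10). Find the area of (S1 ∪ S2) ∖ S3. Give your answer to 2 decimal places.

|S1 ∪ S2| = 159.
|(S1 ∪ S2) ∩ S3| = 26.
|(S1 ∪ S2) ∖ S3| = 159 − 26 = 133.00.

133.00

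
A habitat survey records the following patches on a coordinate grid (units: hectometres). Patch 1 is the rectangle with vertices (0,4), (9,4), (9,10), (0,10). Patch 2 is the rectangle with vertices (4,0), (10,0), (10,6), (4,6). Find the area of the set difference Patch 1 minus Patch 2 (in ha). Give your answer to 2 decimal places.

44.00

|Patch 1∩Patch 2|: x∈[4,9], y∈[4,6] → 5·2 = 10.
|Patch 1| = 54.
|Patch 1 ∖ Patch 2| = |Patch 1| − |Patch 1∩Patch 2| = 54 − 10 = 44.00.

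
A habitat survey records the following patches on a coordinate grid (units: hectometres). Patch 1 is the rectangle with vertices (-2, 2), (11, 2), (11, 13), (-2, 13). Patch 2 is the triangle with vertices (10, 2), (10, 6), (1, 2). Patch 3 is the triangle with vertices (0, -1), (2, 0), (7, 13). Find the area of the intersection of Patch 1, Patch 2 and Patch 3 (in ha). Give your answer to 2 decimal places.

0.77

The intersection is the polygon with vertices (3.134,2.949), (2.769,2), (1.5,2), (1.643,2.286).
By the shoelace formula its area is 0.77.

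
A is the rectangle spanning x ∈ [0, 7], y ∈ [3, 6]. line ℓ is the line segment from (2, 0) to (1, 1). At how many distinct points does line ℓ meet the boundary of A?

0

The segment lies entirely outside A and never meets its boundary.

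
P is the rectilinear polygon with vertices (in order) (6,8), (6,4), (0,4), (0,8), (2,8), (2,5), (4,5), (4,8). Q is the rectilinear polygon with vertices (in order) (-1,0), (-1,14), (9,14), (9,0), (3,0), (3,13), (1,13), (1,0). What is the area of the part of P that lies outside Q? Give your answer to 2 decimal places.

|P| = 18, |P∩Q| = 13.
|P ∖ Q| = |P| − |P∩Q| = 18 − 13 = 5.00.

5.00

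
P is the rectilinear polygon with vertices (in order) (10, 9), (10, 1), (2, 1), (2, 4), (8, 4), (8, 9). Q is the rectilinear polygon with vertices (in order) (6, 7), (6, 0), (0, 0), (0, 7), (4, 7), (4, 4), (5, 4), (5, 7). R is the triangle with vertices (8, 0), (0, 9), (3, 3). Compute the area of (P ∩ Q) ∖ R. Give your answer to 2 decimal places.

|P ∩ Q| = 12.
|(P ∩ Q) ∩ R| = 4.5889.
|(P ∩ Q) ∖ R| = 12 − 4.5889 = 7.41.

7.41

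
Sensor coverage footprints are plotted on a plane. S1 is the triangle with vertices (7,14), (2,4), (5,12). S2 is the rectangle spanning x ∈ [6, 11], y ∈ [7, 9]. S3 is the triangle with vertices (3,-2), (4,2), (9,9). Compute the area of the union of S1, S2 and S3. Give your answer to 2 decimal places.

21.16

By inclusion–exclusion:
Individual areas: |S1| = 5, |S2| = 10, |S3| = 6.5.
|S1∩S2| = 0.
|S1∩S3| = 0.
|S2∩S3| = 0.3377.
|S1∩S2∩S3| = 0.
|S1 ∪ S2 ∪ S3| = 21.5 − 0.3377 + 0 = 21.16.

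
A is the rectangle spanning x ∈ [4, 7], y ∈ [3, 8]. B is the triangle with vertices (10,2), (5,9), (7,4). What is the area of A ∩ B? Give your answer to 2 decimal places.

The intersection is the polygon with vertices (7,4), (5.4,8), (5.714,8), (7,6.2).
By the shoelace formula its area is 2.04.

2.04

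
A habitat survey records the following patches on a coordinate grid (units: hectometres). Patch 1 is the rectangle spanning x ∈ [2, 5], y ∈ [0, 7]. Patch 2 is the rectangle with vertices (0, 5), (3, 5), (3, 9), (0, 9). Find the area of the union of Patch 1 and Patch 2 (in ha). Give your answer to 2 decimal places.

By inclusion–exclusion:
Individual areas: |Patch 1| = 21, |Patch 2| = 12.
|Patch 1∩Patch 2|: x∈[2,3], y∈[5,7] → 1·2 = 2.
|Patch 1 ∪ Patch 2| = 33 − 2 = 31.00.

31.00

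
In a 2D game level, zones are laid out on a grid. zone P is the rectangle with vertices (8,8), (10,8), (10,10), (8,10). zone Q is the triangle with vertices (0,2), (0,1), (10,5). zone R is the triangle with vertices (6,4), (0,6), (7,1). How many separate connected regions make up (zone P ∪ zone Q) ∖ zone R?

3

(zone P ∪ zone Q) ∖ zone R splits into 3 disjoint pieces (area 4, area 3.3306, area 0.7531).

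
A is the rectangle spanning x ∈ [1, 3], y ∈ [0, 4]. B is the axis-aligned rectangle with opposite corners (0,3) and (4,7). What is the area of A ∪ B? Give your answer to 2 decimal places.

By inclusion–exclusion:
Individual areas: |A| = 8, |B| = 16.
|A∩B|: x∈[1,3], y∈[3,4] → 2·1 = 2.
|A ∪ B| = 24 − 2 = 22.00.

22.00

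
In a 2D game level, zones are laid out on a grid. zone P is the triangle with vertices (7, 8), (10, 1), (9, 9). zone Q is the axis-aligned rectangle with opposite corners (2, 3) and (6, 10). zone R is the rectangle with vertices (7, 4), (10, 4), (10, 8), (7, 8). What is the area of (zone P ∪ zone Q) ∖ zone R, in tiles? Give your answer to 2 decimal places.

|zone P ∪ zone Q| = 36.5.
|(zone P ∪ zone Q) ∩ zone R| = 6.0714.
|(zone P ∪ zone Q) ∖ zone R| = 36.5 − 6.0714 = 30.43.

30.43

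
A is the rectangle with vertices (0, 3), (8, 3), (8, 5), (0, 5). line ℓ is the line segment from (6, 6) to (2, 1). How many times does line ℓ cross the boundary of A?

The segment meets the boundary at (3.6,3), (5.2,5).

2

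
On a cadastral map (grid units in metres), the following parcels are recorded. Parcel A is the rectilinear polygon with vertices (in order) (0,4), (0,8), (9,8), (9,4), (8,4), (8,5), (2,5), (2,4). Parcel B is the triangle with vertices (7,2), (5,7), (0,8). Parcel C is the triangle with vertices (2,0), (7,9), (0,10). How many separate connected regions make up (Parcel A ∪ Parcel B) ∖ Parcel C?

2

(Parcel A ∪ Parcel B) ∖ Parcel C splits into 2 disjoint pieces (area 3.2, area 14.1427).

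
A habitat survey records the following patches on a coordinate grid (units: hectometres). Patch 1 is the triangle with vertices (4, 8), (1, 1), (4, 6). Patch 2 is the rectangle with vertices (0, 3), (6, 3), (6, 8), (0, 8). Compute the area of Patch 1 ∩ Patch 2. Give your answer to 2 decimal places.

2.66

The intersection is the polygon with vertices (4,8), (4,6), (2.2,3), (1.857,3).
By the shoelace formula its area is 2.66.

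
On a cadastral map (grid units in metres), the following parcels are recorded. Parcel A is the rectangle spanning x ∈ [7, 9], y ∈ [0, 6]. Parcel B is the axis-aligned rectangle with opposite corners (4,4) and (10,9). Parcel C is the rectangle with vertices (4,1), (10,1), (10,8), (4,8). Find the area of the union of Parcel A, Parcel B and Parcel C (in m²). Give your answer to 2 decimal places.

50.00

By inclusion–exclusion:
Individual areas: |Parcel A| = 12, |Parcel B| = 30, |Parcel C| = 42.
|Parcel A∩Parcel B|: x∈[7,9], y∈[4,6] → 2·2 = 4.
|Parcel A∩Parcel C|: x∈[7,9], y∈[1,6] → 2·5 = 10.
|Parcel B∩Parcel C|: x∈[4,10], y∈[4,8] → 6·4 = 24.
|Parcel A∩Parcel B∩Parcel C| = 4.
|Parcel A ∪ Parcel B ∪ Parcel C| = 84 − 38 + 4 = 50.00.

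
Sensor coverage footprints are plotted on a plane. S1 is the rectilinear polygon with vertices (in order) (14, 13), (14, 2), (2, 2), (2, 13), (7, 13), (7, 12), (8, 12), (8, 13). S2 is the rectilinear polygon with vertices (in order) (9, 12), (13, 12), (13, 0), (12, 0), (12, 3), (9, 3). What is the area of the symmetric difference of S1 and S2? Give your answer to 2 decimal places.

96.00

|S1| = 131, |S2| = 39, |S1∩S2| = 37.
|S1 △ S2| = |S1| + |S2| − 2·|S1∩S2| = 131 + 39 − 74 = 96.00.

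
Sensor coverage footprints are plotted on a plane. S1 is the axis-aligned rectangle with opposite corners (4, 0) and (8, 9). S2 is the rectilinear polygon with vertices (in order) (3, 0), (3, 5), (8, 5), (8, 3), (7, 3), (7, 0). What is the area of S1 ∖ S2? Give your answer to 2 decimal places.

|S1| = 36, |S1∩S2| = 17.
|S1 ∖ S2| = |S1| − |S1∩S2| = 36 − 17 = 19.00.

19.00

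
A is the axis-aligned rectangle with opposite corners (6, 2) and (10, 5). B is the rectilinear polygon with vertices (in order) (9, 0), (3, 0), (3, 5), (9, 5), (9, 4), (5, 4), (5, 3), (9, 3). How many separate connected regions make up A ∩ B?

A ∩ B splits into 2 disjoint pieces (area 3, area 3).

2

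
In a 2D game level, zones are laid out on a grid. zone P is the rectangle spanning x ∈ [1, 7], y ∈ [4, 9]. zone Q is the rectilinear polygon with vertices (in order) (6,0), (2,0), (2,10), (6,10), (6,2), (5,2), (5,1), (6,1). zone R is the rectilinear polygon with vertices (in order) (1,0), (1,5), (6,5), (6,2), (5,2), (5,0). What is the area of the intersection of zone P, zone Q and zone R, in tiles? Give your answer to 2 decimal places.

4.00

The intersection is the polygon with vertices (6,4), (2,4), (2,5), (6,5).
By the shoelace formula its area is 4.00.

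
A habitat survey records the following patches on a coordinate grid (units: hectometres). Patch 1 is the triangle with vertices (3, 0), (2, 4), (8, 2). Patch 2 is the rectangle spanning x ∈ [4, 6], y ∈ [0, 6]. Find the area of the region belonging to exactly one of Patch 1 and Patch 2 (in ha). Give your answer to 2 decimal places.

14.20

|Patch 1| = 11, |Patch 2| = 12, |Patch 1∩Patch 2| = 4.4.
|Patch 1 △ Patch 2| = |Patch 1| + |Patch 2| − 2·|Patch 1∩Patch 2| = 11 + 12 − 8.8 = 14.20.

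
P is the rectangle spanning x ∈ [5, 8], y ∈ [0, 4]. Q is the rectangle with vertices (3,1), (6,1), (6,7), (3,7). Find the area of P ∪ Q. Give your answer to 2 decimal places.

27.00

By inclusion–exclusion:
Individual areas: |P| = 12, |Q| = 18.
|P∩Q|: x∈[5,6], y∈[1,4] → 1·3 = 3.
|P ∪ Q| = 30 − 3 = 27.00.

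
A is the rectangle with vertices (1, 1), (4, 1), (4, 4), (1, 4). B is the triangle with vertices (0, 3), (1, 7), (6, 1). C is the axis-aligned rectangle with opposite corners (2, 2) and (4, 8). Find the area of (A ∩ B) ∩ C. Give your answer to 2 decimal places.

3.68

The region (A ∩ B) ∩ C is the polygon with vertices (2,2.333), (2,4), (3.5,4), (4,3.4), (4,2), (3,2).
By the shoelace formula its area is 3.68.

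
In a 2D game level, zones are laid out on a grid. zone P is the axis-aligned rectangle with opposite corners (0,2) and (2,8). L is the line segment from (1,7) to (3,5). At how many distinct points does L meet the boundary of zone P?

The segment meets the boundary at (2,6).

1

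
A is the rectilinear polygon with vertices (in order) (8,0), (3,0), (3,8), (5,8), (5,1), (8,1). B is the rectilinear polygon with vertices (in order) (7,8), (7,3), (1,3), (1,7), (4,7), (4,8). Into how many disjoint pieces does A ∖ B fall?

A ∖ B splits into 2 disjoint pieces (area 9, area 1).

2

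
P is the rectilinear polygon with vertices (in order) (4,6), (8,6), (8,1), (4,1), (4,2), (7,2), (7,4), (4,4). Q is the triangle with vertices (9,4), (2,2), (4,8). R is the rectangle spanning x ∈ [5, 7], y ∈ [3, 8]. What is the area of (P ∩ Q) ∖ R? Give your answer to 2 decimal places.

3.63

|P ∩ Q| = 7.5286.
|(P ∩ Q) ∩ R| = 3.9.
|(P ∩ Q) ∖ R| = 7.5286 − 3.9 = 3.63.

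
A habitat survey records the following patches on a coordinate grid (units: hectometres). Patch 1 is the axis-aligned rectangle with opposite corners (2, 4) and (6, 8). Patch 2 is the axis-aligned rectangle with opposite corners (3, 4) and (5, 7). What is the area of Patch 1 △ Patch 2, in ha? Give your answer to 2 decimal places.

|Patch 1∩Patch 2|: x∈[3,5], y∈[4,7] → 2·3 = 6.
|Patch 1 △ Patch 2| = |Patch 1| + |Patch 2| − 2·|Patch 1∩Patch 2| = 16 + 6 − 12 = 10.00.

10.00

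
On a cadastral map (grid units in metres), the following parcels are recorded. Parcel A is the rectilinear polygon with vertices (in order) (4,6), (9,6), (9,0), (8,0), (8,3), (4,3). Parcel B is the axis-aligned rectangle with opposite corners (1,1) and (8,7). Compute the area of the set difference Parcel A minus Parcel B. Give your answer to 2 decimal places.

6.00

|Parcel A| = 18, |Parcel A∩Parcel B| = 12.
|Parcel A ∖ Parcel B| = |Parcel A| − |Parcel A∩Parcel B| = 18 − 12 = 6.00.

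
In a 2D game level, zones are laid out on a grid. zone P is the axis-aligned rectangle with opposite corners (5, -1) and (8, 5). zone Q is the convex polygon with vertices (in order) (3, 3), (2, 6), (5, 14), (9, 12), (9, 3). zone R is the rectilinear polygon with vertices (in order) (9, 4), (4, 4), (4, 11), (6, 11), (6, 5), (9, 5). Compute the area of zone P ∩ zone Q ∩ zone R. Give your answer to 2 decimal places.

The intersection is the polygon with vertices (6,5), (8,5), (8,4), (5,4), (5,5).
By the shoelace formula its area is 3.00.

3.00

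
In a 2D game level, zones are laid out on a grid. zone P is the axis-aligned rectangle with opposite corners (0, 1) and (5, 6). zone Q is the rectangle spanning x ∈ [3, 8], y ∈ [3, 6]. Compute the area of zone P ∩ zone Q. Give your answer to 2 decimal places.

|zone P∩zone Q|: x∈[3,5], y∈[3,6] → 2·3 = 6.

6.00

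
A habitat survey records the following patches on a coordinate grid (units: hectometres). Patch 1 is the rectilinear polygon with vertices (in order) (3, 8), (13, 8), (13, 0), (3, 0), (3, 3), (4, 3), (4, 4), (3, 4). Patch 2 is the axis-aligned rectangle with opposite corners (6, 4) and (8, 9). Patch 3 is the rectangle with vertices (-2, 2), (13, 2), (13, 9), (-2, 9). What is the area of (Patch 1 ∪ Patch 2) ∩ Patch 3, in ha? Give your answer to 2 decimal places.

61.00

|Patch 1 ∪ Patch 2| = 81.
|(Patch 1 ∪ Patch 2) ∩ Patch 3| = 61.00.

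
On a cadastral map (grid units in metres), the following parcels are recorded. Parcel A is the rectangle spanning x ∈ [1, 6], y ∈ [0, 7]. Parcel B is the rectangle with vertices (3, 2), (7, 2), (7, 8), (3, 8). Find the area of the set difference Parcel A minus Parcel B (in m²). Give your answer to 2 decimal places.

|Parcel A∩Parcel B|: x∈[3,6], y∈[2,7] → 3·5 = 15.
|Parcel A| = 35.
|Parcel A ∖ Parcel B| = |Parcel A| − |Parcel A∩Parcel B| = 35 − 15 = 20.00.

20.00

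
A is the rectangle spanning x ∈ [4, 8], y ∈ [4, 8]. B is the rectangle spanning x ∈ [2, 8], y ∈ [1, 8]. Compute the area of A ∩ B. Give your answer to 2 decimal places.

16.00

|A∩B|: x∈[4,8], y∈[4,8] → 4·4 = 16.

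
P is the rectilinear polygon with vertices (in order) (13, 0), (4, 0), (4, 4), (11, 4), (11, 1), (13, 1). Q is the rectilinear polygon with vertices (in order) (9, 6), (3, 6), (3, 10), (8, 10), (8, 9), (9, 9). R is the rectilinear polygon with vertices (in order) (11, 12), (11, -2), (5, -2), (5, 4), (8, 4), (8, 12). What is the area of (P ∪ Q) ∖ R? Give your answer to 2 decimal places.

|P ∪ Q| = 53.
|(P ∪ Q) ∩ R| = 27.
|(P ∪ Q) ∖ R| = 53 − 27 = 26.00.

26.00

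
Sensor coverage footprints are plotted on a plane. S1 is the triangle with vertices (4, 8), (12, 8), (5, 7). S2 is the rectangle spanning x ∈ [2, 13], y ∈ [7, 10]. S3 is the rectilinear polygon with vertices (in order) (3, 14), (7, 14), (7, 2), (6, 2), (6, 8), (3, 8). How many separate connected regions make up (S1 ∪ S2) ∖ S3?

2

(S1 ∪ S2) ∖ S3 splits into 2 disjoint pieces (area 6, area 18).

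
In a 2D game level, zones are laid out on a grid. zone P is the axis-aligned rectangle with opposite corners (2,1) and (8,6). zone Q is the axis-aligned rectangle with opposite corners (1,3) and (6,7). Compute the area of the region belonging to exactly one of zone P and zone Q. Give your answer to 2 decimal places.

|zone P∩zone Q|: x∈[2,6], y∈[3,6] → 4·3 = 12.
|zone P △ zone Q| = |zone P| + |zone Q| − 2·|zone P∩zone Q| = 30 + 20 − 24 = 26.00.

26.00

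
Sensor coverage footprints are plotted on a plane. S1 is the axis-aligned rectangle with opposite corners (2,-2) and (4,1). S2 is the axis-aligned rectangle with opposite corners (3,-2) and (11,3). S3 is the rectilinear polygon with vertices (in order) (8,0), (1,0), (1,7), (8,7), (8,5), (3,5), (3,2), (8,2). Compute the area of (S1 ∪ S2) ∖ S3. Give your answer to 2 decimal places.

32.00

|S1 ∪ S2| = 43.
|(S1 ∪ S2) ∩ S3| = 11.
|(S1 ∪ S2) ∖ S3| = 43 − 11 = 32.00.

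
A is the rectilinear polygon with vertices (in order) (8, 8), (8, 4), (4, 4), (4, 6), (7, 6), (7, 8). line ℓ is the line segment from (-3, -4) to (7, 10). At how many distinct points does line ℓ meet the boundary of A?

2

The segment meets the boundary at (4.143,6), (4,5.8).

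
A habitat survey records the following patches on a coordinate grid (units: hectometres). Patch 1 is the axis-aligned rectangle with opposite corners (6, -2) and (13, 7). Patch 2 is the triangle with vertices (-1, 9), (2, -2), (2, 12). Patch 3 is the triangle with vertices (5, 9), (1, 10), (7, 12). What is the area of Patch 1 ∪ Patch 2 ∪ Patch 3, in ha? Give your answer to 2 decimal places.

By inclusion–exclusion:
Individual areas: |Patch 1| = 63, |Patch 2| = 21, |Patch 3| = 7.
|Patch 1∩Patch 2| = 0.
|Patch 1∩Patch 3| = 0.
|Patch 2∩Patch 3| = 0.2917.
|Patch 1∩Patch 2∩Patch 3| = 0.
|Patch 1 ∪ Patch 2 ∪ Patch 3| = 91 − 0.2917 + 0 = 90.71.

90.71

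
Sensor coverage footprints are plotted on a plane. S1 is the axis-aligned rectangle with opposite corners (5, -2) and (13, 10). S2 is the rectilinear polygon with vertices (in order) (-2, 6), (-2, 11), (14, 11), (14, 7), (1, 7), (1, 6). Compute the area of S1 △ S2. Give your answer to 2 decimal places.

115.00

|S1| = 96, |S2| = 67, |S1∩S2| = 24.
|S1 △ S2| = |S1| + |S2| − 2·|S1∩S2| = 96 + 67 − 48 = 115.00.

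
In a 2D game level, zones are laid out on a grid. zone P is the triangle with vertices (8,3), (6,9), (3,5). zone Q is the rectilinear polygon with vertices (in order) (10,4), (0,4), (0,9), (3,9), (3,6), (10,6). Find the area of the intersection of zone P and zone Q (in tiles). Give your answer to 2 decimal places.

7.04

The intersection is the polygon with vertices (7.667,4), (5.5,4), (3,5), (3.75,6), (7,6).
By the shoelace formula its area is 7.04.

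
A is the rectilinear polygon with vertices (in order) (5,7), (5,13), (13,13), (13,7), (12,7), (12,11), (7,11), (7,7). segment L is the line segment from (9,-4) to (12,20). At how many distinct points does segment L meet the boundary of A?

2

The segment meets the boundary at (11.125,13), (10.875,11).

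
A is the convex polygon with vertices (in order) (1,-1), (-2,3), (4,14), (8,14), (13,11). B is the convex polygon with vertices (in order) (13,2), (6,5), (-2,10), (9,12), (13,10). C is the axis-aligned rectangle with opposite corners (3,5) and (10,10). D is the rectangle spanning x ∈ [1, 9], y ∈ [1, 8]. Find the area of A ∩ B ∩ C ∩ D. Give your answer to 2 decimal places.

13.19

The intersection is the polygon with vertices (6,5), (3,6.875), (3,8), (9,8), (9,7), (7,5).
By the shoelace formula its area is 13.19.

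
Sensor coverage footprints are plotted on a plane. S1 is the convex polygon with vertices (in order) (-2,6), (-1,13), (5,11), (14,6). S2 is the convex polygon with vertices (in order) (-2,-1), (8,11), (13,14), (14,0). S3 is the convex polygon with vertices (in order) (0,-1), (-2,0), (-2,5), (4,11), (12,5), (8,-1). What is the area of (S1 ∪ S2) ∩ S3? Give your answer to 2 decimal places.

The region (S1 ∪ S2) ∩ S3 is the polygon with vertices (-0.222,-0.889), (-1.412,-0.294), (3.833,6), (-1,6), (4,11), (12,5), (8.435,-0.348).
By the shoelace formula its area is 90.23.

90.23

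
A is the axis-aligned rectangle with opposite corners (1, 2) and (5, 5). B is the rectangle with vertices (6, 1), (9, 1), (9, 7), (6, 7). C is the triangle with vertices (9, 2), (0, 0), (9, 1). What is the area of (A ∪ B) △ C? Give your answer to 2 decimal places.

30.50

|A ∪ B| = 30.
|(A ∪ B) ∩ C| = 2.
|(A ∪ B) △ C| = 30 + 4.5 − 4 = 30.50.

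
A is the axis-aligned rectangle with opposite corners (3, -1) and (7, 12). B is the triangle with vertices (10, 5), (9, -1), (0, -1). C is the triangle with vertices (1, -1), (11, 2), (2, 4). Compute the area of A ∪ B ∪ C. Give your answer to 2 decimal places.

By inclusion–exclusion:
Individual areas: |A| = 52, |B| = 27, |C| = 23.5.
|A∩B| = 12.
|A∩C| = 12.5333.
|B∩C| = 12.4817.
|A∩B∩C| = 7.1411.
|A ∪ B ∪ C| = 102.5 − 37.015 + 7.1411 = 72.63.

72.63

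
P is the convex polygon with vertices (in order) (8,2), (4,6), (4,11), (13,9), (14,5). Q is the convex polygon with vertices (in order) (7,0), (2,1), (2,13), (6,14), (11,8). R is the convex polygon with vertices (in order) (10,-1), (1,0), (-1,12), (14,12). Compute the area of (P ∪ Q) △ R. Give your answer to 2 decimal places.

|P ∪ Q| = 111.0114.
|(P ∪ Q) ∩ R| = 97.8149.
|(P ∪ Q) △ R| = 111.0114 + 150.5 − 195.6298 = 65.88.

65.88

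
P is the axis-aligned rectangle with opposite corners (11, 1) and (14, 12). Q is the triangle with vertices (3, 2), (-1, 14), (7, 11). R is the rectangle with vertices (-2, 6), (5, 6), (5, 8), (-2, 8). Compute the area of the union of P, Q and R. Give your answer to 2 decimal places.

By inclusion–exclusion:
Individual areas: |P| = 33, |Q| = 42, |R| = 14.
|P∩Q| = 0.
|P∩R| = 0 (no overlap).
|Q∩R| = 7.2778.
|P∩Q∩R| = 0.
|P ∪ Q ∪ R| = 89 − 7.2778 + 0 = 81.72.

81.72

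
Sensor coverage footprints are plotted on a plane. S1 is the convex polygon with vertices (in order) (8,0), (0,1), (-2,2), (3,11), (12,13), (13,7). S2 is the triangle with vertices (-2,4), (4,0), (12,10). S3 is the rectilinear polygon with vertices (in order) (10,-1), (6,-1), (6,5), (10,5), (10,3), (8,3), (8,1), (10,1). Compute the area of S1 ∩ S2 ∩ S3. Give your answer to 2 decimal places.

2.50

The intersection is the polygon with vertices (6,2.5), (6,5), (8,5).
By the shoelace formula its area is 2.50.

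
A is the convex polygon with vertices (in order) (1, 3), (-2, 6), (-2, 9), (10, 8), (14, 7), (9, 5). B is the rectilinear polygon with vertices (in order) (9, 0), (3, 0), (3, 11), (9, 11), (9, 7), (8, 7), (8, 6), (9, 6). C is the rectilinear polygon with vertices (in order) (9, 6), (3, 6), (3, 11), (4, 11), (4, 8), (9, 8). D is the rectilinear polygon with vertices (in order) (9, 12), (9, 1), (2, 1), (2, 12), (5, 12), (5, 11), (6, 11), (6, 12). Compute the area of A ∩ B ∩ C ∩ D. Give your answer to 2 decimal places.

11.54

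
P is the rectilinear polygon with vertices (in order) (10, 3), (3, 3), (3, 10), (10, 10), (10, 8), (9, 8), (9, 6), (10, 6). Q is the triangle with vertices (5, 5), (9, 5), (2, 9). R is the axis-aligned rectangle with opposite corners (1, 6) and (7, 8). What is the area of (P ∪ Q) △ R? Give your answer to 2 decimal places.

|P ∪ Q| = 47.381.
|(P ∪ Q) ∩ R| = 8.0417.
|(P ∪ Q) △ R| = 47.381 + 12 − 16.0833 = 43.30.

43.30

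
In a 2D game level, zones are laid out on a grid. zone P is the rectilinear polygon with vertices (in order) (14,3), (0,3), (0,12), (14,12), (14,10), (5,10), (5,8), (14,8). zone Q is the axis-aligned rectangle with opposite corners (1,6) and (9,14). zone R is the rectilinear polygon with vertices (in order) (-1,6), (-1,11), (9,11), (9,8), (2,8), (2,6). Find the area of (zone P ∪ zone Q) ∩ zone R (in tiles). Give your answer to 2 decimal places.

The region (zone P ∪ zone Q) ∩ zone R is the polygon with vertices (0,11), (9,11), (9,10), (9,8), (2,8), (2,6), (0,6).
By the shoelace formula its area is 31.00.

31.00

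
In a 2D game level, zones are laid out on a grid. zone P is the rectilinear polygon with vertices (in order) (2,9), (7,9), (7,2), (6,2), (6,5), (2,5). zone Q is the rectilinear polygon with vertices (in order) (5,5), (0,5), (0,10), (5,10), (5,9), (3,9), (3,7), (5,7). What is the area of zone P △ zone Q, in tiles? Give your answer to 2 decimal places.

28.00

|zone P| = 23, |zone Q| = 21, |zone P∩zone Q| = 8.
|zone P △ zone Q| = |zone P| + |zone Q| − 2·|zone P∩zone Q| = 23 + 21 − 16 = 28.00.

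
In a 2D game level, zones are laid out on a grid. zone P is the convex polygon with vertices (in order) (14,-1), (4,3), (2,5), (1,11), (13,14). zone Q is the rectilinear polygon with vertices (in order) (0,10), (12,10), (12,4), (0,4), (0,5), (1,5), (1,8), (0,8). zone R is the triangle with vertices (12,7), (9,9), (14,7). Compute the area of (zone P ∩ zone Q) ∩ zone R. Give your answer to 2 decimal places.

The region (zone P ∩ zone Q) ∩ zone R is the polygon with vertices (12,7), (9,9), (12,7.8).
By the shoelace formula its area is 1.20.

1.20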